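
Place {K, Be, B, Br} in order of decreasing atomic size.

Be is in period 2, group 2; B is in period 2, group 13; K is in period 4, group 1; Br is in period 4, group 17.
Radius decreases left→right (rising Z_eff, same n) and increases top→bottom (higher n).
Neither a single period nor a single group — weigh both effects.
Be > B: both are in period 2; the period trend gives Be the larger value.
Br > Be: period and group pull opposite ways; the down-group shift dominates (114 vs 102 pm).
K > Br: K lies to the left of Br in period 4, so the across-period effect alone puts K larger.
Approximate values (pm): Be 102, B 85, K 196, Br 114.
So from largest to smallest: K > Br > Be > B.

K > Br > Be > B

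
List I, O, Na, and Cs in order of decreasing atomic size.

Cs > Na > I > O

O is in period 2, group 16; Na is in period 3, group 1; I is in period 5, group 17; Cs is in period 6, group 1.
Atomic radius shrinks across a period as nuclear charge pulls the same shell inward, and grows down a group as new shells are added.
Here both period and group differ, so the two effects have to be weighed against each other.
I > O: period and group pull opposite ways; the down-group shift dominates (133 vs 63 pm).
Na > I: the two effects oppose for this pair; the across-period effect wins (155 vs 133 pm).
Cs > Na: Cs sits below Na in group 1, so the down-group effect alone puts Cs larger.
For reference (pm): O 63, Na 155, I 133, Cs 232.
So from largest to smallest: Cs > Na > I > O.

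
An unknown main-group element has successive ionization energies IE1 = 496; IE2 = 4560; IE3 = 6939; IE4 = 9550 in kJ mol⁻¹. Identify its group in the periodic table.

Group 1

Look for the largest jump between consecutive ionization energies: IE2/IE1 ≈ 9.2, far larger than any earlier ratio.
That jump marks the point where a core electron is being removed. So the atom has 1 valence electron.
A main-group element with 1 valence electron is in group 1.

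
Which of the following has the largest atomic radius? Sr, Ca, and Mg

Sr

Mg is in period 3, group 2; Ca is in period 4, group 2; Sr is in period 5, group 2.
Atomic radius shrinks across a period as nuclear charge pulls the same shell inward, and grows down a group as new shells are added.
All are in group 2, so atomic radius increases down the group.
The largest atomic radius among these belongs to Sr.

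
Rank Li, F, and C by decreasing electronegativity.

F > C > Li

EN rises left→right (higher Z_eff, smaller atoms) and falls top→bottom (larger, more shielded atoms).
All lie in period 2, so electronegativity increases left to right.
So from highest to lowest: F > C > Li.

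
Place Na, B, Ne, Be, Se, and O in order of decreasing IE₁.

Be is in period 2, group 2; B is in period 2, group 13; O is in period 2, group 16; Ne is in period 2, group 18; Na is in period 3, group 1; Se is in period 4, group 16.
IE₁ increases left→right with effective nuclear charge and decreases top→bottom as the valence shell moves farther out.
Neither a single period nor a single group — weigh both effects.
B > Na: both effects reinforce here, so B is clearly the higher of the two.
Be > B: this pair runs against the simple trend — see the exception note.
Se > Be: period and group pull opposite ways; the across-period shift dominates (941 vs 900 kJ/mol).
O > Se: they share group 16; the group trend gives O the larger value.
Ne > O: both are in period 2; the period trend gives Ne the larger value.
Note the exception: Be has a higher first ionization energy than B, contrary to the simple trend — removing B's lone 2p electron is easier than breaking Be's filled 2s².
Tabulated first ionization energy (kJ/mol): Be 900, B 801, O 1314, Ne 2081, Na 496, Se 941.
So from highest to lowest: Ne > O > Se > Be > B > Na.

Ne, O, Se, Be, B, Na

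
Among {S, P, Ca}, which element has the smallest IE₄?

S

IE_4 is the cost of taking one more electron from the +3 cation: S³⁺ still has 3 valence electrons; P³⁺ still has 2 valence electrons; Ca³⁺ is already 1 electron into the core.
Breaking into a closed-shell core is much more expensive than removing a leftover valence electron — Ca has the largest IE_4 here.
Valence configurations: S³⁺ [Ne]3s²3p¹, P³⁺ [Ne]3s².
S³⁺ loses a lone 3p electron whereas P³⁺ must break into a filled 3s² pair, so IE_4(P) > IE_4(S) even though S has the higher nuclear charge.
Tabulated IE_4 (kJ/mol): S 4556, P 4964, Ca 6491.
So the fourth ionization energies run S < P < Ca.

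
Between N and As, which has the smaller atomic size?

N

Across a period the added protons contract the valence shell; down a group each new principal shell makes the atom larger.
All are in group 15, so atomic radius increases down the group.
So N has the smaller atomic size (N < As).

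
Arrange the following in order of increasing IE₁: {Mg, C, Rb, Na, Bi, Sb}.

Rb < Na < Bi < Mg < Sb < C

C is in period 2, group 14; Na is in period 3, group 1; Mg is in period 3, group 2; Rb is in period 5, group 1; Sb is in period 5, group 15; Bi is in period 6, group 15.
Across a period the outer electron is held more tightly (higher IE₁); down a group it sits in a higher shell, more shielded, and comes off more easily.
Here both period and group differ, so the two effects have to be weighed against each other.
Na > Rb: they share group 1; the group trend gives Na the larger value.
Bi > Na: period and group pull opposite ways; the across-period shift dominates (703 vs 496 kJ/mol).
Mg > Bi: period and group pull opposite ways; the down-group shift dominates (738 vs 703 kJ/mol).
Sb > Mg: period and group pull opposite ways; the across-period shift dominates (831 vs 738 kJ/mol).
C > Sb: period and group pull opposite ways; the down-group shift dominates (1086 vs 831 kJ/mol).
For reference (kJ/mol): C 1086, Na 496, Mg 738, Rb 403, Sb 831, Bi 703.
So from lowest to highest: Rb < Na < Bi < Mg < Sb < C.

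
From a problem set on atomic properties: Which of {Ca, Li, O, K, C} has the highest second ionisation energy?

Li

After 1 electron has been removed, what remains? Ca⁺ still has 1 valence electron; Li⁺ is the bare [He] core; O⁺ still has 5 valence electrons; K⁺ is the bare [Ar] core; C⁺ still has 3 valence electrons.
Usually core removal costs more than valence removal, but here the competition is close: a tightly held n=2 valence electron can cost more to remove than an n=3 core electron, so the actual values have to decide it.
Valence configurations: Ca⁺ [Ar]4s¹, O⁺ [He]2s²2p³, C⁺ [He]2s²2p¹.
Approximate IE_2 values (kJ/mol): Ca 1145, Li 7298, O 3388, K 3052, C 2353.
Hence IE_2: Ca < C < K < O < Li.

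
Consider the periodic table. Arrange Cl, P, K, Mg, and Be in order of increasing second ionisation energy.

After 1 electron has been removed, what remains? Cl⁺ still has 6 valence electrons; P⁺ still has 4 valence electrons; K⁺ is the bare [Ar] core; Mg⁺ still has 1 valence electron; Be⁺ still has 1 valence electron.
Core electrons are held far more tightly than valence electrons, so K tops the IE_2 order.
Valence configurations: Cl⁺ [Ne]3s²3p⁴, P⁺ [Ne]3s²3p², Mg⁺ [Ne]3s¹, Be⁺ [He]2s¹.
Approximate IE_2 values (kJ/mol): Cl 2298, P 1907, K 3052, Mg 1451, Be 1757.
Putting it together, IE_2: Mg < Be < P < Cl < K.

Mg, Be, P, Cl, K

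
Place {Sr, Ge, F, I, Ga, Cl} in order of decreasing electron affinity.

Cl > F > I > Ge > Ga > Sr

F is in period 2, group 17; Cl is in period 3, group 17; Ga is in period 4, group 13; Ge is in period 4, group 14; Sr is in period 5, group 2; I is in period 5, group 17.
EA tends to increase across a period and decrease down a group, though the pattern is less regular than for IE or radius.
These span different periods and groups, so the two trends combine.
Ga > Sr: both effects reinforce here, so Ga is clearly the higher of the two.
Ge > Ga: both are in period 4; the period trend gives Ge the larger value.
I > Ge: period and group pull opposite ways; the across-period shift dominates (295 vs 119 kJ/mol).
F > I: F sits above I in group 17, so the down-group effect alone puts F higher.
Cl > F: this pair runs against the simple trend — see the exception note.
Note the exception: Cl has a higher electron affinity than F, contrary to the simple trend — F's small 2p subshell makes the incoming electron feel strong e⁻–e⁻ repulsion, so Cl actually releases more energy on gaining an electron.
For reference (kJ/mol): F 328, Cl 349, Ga 29, Ge 119, Sr 5, I 295.
So from highest to lowest: Cl > F > I > Ge > Ga > Sr.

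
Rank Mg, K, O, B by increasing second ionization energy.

Mg < B < K < O

After 1 electron has been removed, what remains? Mg⁺ still has 1 valence electron; K⁺ is the bare [Ar] core; O⁺ still has 5 valence electrons; B⁺ still has 2 valence electrons.
Usually core removal costs more than valence removal, but here the competition is close: a tightly held n=2 valence electron can cost more to remove than an n=3 core electron, so the actual values have to decide it.
Valence configurations: Mg⁺ [Ne]3s¹, O⁺ [He]2s²2p³, B⁺ [He]2s².
Approximate IE_2 values (kJ/mol): Mg 1451, K 3052, O 3388, B 2427.
Overall IE_2 order: Mg < B < K < O.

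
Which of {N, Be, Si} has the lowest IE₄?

IE_4 is the cost of taking one more electron from the +3 cation: N³⁺ still has 2 valence electrons; Be³⁺ is already 1 electron into the core; Si³⁺ still has 1 valence electron.
Breaking into a closed-shell core is much more expensive than removing a leftover valence electron — Be has the largest IE_4 here.
Valence configurations: N³⁺ [He]2s², Si³⁺ [Ne]3s¹.
The numbers (kJ/mol): N 7475, Be 21007, Si 4356.
Overall IE_4 order: Si < N < Be.

Si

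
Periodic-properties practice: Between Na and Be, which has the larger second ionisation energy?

IE_2 is the cost of taking one more electron from the +1 cation: Na⁺ is the bare [Ne] core; Be⁺ still has 1 valence electron.
Core electrons are held far more tightly than valence electrons, so Na tops the IE_2 order.
Tabulated IE_2 (kJ/mol): Na 4562, Be 1757.
Overall IE_2 order: Be < Na.

Na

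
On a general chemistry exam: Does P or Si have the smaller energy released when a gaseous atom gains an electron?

Si is in period 3, group 14; P is in period 3, group 15.
Atoms with high Z_eff and room in the valence shell (especially the halogens) have the most exothermic electron affinities.
All lie in period 3; the across-period trend (electron affinity increases left to right) applies, with the exception below.
Note the exception: Si has a higher electron affinity than P, contrary to the simple trend — adding an electron to P's half-filled 3p³ is unfavourable, so Si (3p²) has the more exothermic EA.
Approximate values (kJ/mol): Si 134, P 72.
So P has the smaller energy released when a gaseous atom gains an electron (P < Si).

P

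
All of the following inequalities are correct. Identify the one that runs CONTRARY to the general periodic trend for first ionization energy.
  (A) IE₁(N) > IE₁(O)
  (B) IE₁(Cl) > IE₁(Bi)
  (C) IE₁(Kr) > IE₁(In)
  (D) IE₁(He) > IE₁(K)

(A)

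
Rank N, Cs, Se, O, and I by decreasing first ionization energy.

N, O, I, Se, Cs

N is in period 2, group 15; O is in period 2, group 16; Se is in period 4, group 16; I is in period 5, group 17; Cs is in period 6, group 1.
Removing the outermost electron gets harder across a period and easier down a group.
Neither a single period nor a single group — weigh both effects.
Se > Cs: both effects reinforce here, so Se is clearly the higher of the two.
I > Se: period and group pull opposite ways; the across-period shift dominates (1008 vs 941 kJ/mol).
O > I: period and group pull opposite ways; the down-group shift dominates (1314 vs 1008 kJ/mol).
N > O: this pair runs against the simple trend — see the exception note.
Note the exception: N has a higher first ionization energy than O, contrary to the simple trend — pairing an electron in O's 2p⁴ costs repulsion energy, so O ionizes more easily than half-filled N (2p³).
Tabulated first ionization energy (kJ/mol): N 1402, O 1314, Se 941, I 1008, Cs 376.
So from highest to lowest: N > O > I > Se > Cs.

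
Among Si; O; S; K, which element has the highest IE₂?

Consider each +1 ion: Si⁺ still has 3 valence electrons; O⁺ still has 5 valence electrons; S⁺ still has 5 valence electrons; K⁺ is the bare [Ar] core.
Usually core removal costs more than valence removal, but here the competition is close: a tightly held n=2 valence electron can cost more to remove than an n=3 core electron, so the actual values have to decide it.
Valence configurations: Si⁺ [Ne]3s²3p¹, O⁺ [He]2s²2p³, S⁺ [Ne]3s²3p³.
Approximate IE_2 values (kJ/mol): Si 1577, O 3388, S 2252, K 3052.
Putting it together, IE_2: Si < S < K < O.

O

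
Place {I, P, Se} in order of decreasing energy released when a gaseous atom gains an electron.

EA tends to increase across a period and decrease down a group, though the pattern is less regular than for IE or radius.
A diagonal step moves right (one effect) and down (the opposite effect) at once.
Se > P: the two effects oppose for this pair; the across-period effect wins (195 vs 72 kJ/mol).
I > Se: period and group pull opposite ways; the across-period shift dominates (295 vs 195 kJ/mol).
Tabulated electron affinity (kJ/mol): P 72, Se 195, I 295.
So from highest to lowest: I > Se > P.

I, Se, P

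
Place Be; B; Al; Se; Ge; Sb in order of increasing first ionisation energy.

IE₁ increases left→right with effective nuclear charge and decreases top→bottom as the valence shell moves farther out.
Neither a single period nor a single group — weigh both effects.
Ge > Al: the two effects oppose for this pair; the across-period effect wins (762 vs 578 kJ/mol).
B > Ge: period and group pull opposite ways; the down-group shift dominates (801 vs 762 kJ/mol).
Sb > B: period and group pull opposite ways; the across-period shift dominates (831 vs 801 kJ/mol).
Be > Sb: period and group pull opposite ways; the down-group shift dominates (900 vs 831 kJ/mol).
Se > Be: period and group pull opposite ways; the across-period shift dominates (941 vs 900 kJ/mol).
Note the exception: Be has a higher first ionization energy than B, contrary to the simple trend — removing B's lone 2p electron is easier than breaking Be's filled 2s².
Approximate values (kJ/mol): Be 900, B 801, Al 578, Ge 762, Se 941, Sb 831.
So from lowest to highest: Al < Ge < B < Sb < Be < Se.

Al < Ge < B < Sb < Be < Se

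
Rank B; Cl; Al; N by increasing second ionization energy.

IE_2 is the cost of taking one more electron from the +1 cation: B⁺ still has 2 valence electrons; Cl⁺ still has 6 valence electrons; Al⁺ still has 2 valence electrons; N⁺ still has 4 valence electrons.
All are still removing valence electrons, so compare the +1 ions as you would atoms: IE_2 generally rises across a period (higher Z_eff) and falls down a group (larger shell), subject to the usual subshell exceptions.
Valence configurations: B⁺ [He]2s², Cl⁺ [Ne]3s²3p⁴, Al⁺ [Ne]3s², N⁺ [He]2s²2p².
Tabulated IE_2 (kJ/mol): B 2427, Cl 2298, Al 1817, N 2856.
Overall IE_2 order: Al < Cl < B < N.

Al < Cl < B < N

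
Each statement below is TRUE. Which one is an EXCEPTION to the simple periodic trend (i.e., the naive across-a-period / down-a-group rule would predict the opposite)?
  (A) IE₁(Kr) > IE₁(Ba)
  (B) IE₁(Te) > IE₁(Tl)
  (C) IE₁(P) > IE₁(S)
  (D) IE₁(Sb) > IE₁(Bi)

The general trend: first ionisation energy increases across a period and decreases down a group.
(A) Kr (period 4, group 18) vs Ba (period 6, group 2): the stated order agrees with the simple trend.
(B) Te (period 5, group 16) vs Tl (period 6, group 13): the stated order agrees with the simple trend.
(C) P (period 3, group 15) vs S (period 3, group 16): the stated order contradicts the simple trend.
(D) Sb (period 5, group 15) vs Bi (period 6, group 15): the stated order agrees with the simple trend.
The exception is (C): S (3p⁴) ionizes more easily than half-filled P (3p³) because the paired 3p electron in S is pushed out by e⁻–e⁻ repulsion.

(C)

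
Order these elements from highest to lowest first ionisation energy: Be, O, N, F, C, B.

Be is in period 2, group 2; B is in period 2, group 13; C is in period 2, group 14; N is in period 2, group 15; O is in period 2, group 16; F is in period 2, group 17.
IE₁ increases left→right with effective nuclear charge and decreases top→bottom as the valence shell moves farther out.
All lie in period 2; the across-period trend (first ionization energy increases left to right) applies, with the exception below.
Note the exception: Be has a higher first ionization energy than B, contrary to the simple trend — removing B's lone 2p electron is easier than breaking Be's filled 2s².
Note the exception: N has a higher first ionization energy than O, contrary to the simple trend — pairing an electron in O's 2p⁴ costs repulsion energy, so O ionizes more easily than half-filled N (2p³).
For reference (kJ/mol): Be 900, B 801, C 1086, N 1402, O 1314, F 1681.
So from highest to lowest: F > N > O > C > Be > B.

F, N, O, C, Be, B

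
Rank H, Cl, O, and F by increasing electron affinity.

H < O < F < Cl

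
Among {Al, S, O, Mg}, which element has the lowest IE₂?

IE_2 is the cost of taking one more electron from the +1 cation: Al⁺ still has 2 valence electrons; S⁺ still has 5 valence electrons; O⁺ still has 5 valence electrons; Mg⁺ still has 1 valence electron.
All are still removing valence electrons, so compare the +1 ions as you would atoms: IE_2 generally rises across a period (higher Z_eff) and falls down a group (larger shell), subject to the usual subshell exceptions.
Valence configurations: Al⁺ [Ne]3s², S⁺ [Ne]3s²3p³, O⁺ [He]2s²2p³, Mg⁺ [Ne]3s¹.
Tabulated IE_2 (kJ/mol): Al 1817, S 2252, O 3388, Mg 1451.
So the second ionization energies run Mg < Al < S < O.

Mg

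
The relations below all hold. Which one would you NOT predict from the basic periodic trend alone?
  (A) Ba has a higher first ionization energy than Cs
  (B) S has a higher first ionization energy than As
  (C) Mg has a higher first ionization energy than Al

The general trend: first ionization energy increases across a period and decreases down a group.
(A) Ba (period 6, group 2) vs Cs (period 6, group 1): the stated order agrees with the simple trend.
(B) S (period 3, group 16) vs As (period 4, group 15): the stated order agrees with the simple trend.
(C) Mg (period 3, group 2) vs Al (period 3, group 13): the stated order contradicts the simple trend.
The exception is (C): Al's single 3p electron is easier to remove than one from Mg's filled 3s².

(C)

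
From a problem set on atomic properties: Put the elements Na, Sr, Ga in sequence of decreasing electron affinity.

Na, Ga, Sr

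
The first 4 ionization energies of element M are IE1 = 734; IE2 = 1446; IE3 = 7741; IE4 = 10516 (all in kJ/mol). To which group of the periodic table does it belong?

Group 2

Look for the largest jump between consecutive ionization energies: IE3/IE2 ≈ 5.4, far larger than any earlier ratio.
That jump marks the point where a core electron is being removed. So the atom has 2 valence electrons.
A main-group element with 2 valence electrons is in group 2.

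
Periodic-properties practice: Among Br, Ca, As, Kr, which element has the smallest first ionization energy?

Ca

Ca is in period 4, group 2; As is in period 4, group 15; Br is in period 4, group 17; Kr is in period 4, group 18.
Across a period the outer electron is held more tightly (higher IE₁); down a group it sits in a higher shell, more shielded, and comes off more easily.
All lie in period 4, so first ionization energy increases left to right.
The smallest first ionization energy among these belongs to Ca.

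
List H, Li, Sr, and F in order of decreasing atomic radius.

Sr, Li, F, H

H is in period 1, group 1; Li is in period 2, group 1; F is in period 2, group 17; Sr is in period 5, group 2.
Radius decreases left→right (rising Z_eff, same n) and increases top→bottom (higher n).
Here both period and group differ, so the two effects have to be weighed against each other.
F > H: period and group pull opposite ways; the down-group shift dominates (64 vs 32 pm).
Li > F: Li lies to the left of F in period 2, so the across-period effect alone puts Li larger.
Sr > Li: period and group pull opposite ways; the down-group shift dominates (185 vs 133 pm).
Approximate values (pm): H 32, Li 133, F 64, Sr 185.
So from largest to smallest: Sr > Li > F > H.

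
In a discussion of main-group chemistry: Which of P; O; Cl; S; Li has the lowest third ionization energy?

Consider each +2 ion: P²⁺ still has 3 valence electrons; O²⁺ still has 4 valence electrons; Cl²⁺ still has 5 valence electrons; S²⁺ still has 4 valence electrons; Li²⁺ is already 1 electron into the core.
Breaking into a closed-shell core is much more expensive than removing a leftover valence electron — Li has the largest IE_3 here.
Valence configurations: P²⁺ [Ne]3s²3p¹, O²⁺ [He]2s²2p², Cl²⁺ [Ne]3s²3p³, S²⁺ [Ne]3s²3p².
The numbers (kJ/mol): P 2914, O 5300, Cl 3822, S 3357, Li 11815.
Hence IE_3: P < S < Cl < O < Li.

P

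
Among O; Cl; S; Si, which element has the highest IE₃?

The third ionization energy removes an electron from the +2 ion. For each element: O²⁺ still has 4 valence electrons; Cl²⁺ still has 5 valence electrons; S²⁺ still has 4 valence electrons; Si²⁺ still has 2 valence electrons.
All are still removing valence electrons, so compare the +2 ions as you would atoms: IE_3 generally rises across a period (higher Z_eff) and falls down a group (larger shell), subject to the usual subshell exceptions.
Valence configurations: O²⁺ [He]2s²2p², Cl²⁺ [Ne]3s²3p³, S²⁺ [Ne]3s²3p², Si²⁺ [Ne]3s².
Approximate IE_3 values (kJ/mol): O 5300, Cl 3822, S 3357, Si 3232.
Hence IE_3: Si < S < Cl < O.

O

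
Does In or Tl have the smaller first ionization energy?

In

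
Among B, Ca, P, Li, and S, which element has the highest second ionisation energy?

Li

After 1 electron has been removed, what remains? B⁺ still has 2 valence electrons; Ca⁺ still has 1 valence electron; P⁺ still has 4 valence electrons; Li⁺ is the bare [He] core; S⁺ still has 5 valence electrons.
Breaking into a closed-shell core is much more expensive than removing a leftover valence electron — Li has the largest IE_2 here.
Valence configurations: B⁺ [He]2s², Ca⁺ [Ar]4s¹, P⁺ [Ne]3s²3p², S⁺ [Ne]3s²3p³.
Approximate IE_2 values (kJ/mol): B 2427, Ca 1145, P 1907, Li 7298, S 2252.
So the second ionization energies run Ca < P < S < B < Li.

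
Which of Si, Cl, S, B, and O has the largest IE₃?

O

After 2 electrons have been removed, what remains? Si²⁺ still has 2 valence electrons; Cl²⁺ still has 5 valence electrons; S²⁺ still has 4 valence electrons; B²⁺ still has 1 valence electron; O²⁺ still has 4 valence electrons.
All are still removing valence electrons, so compare the +2 ions as you would atoms: IE_3 generally rises across a period (higher Z_eff) and falls down a group (larger shell), subject to the usual subshell exceptions.
Valence configurations: Si²⁺ [Ne]3s², Cl²⁺ [Ne]3s²3p³, S²⁺ [Ne]3s²3p², B²⁺ [He]2s¹, O²⁺ [He]2s²2p².
The numbers (kJ/mol): Si 3232, Cl 3822, S 3357, B 3660, O 5300.
Hence IE_3: Si < S < B < Cl < O.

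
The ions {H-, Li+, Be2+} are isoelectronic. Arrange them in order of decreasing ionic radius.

All of these have 2 electrons, so size is governed by nuclear charge alone: the more protons, the stronger the pull on the same electron cloud, and the smaller the ion.
Nuclear charges: Be2+ (Z=4), Li+ (Z=3), H- (Z=1).
Largest to smallest: H- > Li+ > Be2+.

H- > Li+ > Be2+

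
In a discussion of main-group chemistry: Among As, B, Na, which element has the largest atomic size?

B is in period 2, group 13; Na is in period 3, group 1; As is in period 4, group 15.
Atomic radius shrinks across a period as nuclear charge pulls the same shell inward, and grows down a group as new shells are added.
These span different periods and groups, so the two trends combine.
As > B: period and group pull opposite ways; the down-group shift dominates (121 vs 85 pm).
Na > As: period and group pull opposite ways; the across-period shift dominates (155 vs 121 pm).
Approximate values (pm): B 85, Na 155, As 121.
The largest atomic size among these belongs to Na.

Na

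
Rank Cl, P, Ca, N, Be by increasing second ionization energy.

Ca < Be < P < Cl < N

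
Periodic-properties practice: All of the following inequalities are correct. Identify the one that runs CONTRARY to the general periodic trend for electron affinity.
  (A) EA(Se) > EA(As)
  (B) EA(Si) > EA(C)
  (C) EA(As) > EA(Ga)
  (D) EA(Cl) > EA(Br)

The general trend: electron affinity increases across a period and decreases down a group.
(A) Se (period 4, group 16) vs As (period 4, group 15): the stated order agrees with the simple trend.
(B) Si (period 3, group 14) vs C (period 2, group 14): the stated order contradicts the simple trend.
(C) As (period 4, group 15) vs Ga (period 4, group 13): the stated order agrees with the simple trend.
(D) Cl (period 3, group 17) vs Br (period 4, group 17): the stated order agrees with the simple trend.
The exception is (B): Si's larger, more diffuse 3p orbitals accept an added electron slightly more readily than C's compact 2p.

(B)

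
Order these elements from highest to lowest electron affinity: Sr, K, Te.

K is in period 4, group 1; Sr is in period 5, group 2; Te is in period 5, group 16.
Adding an electron releases more energy for atoms nearer the top right (short of the noble gases).
Neither a single period nor a single group — weigh both effects.
K > Sr: period and group pull opposite ways; the down-group shift dominates (48 vs 5 kJ/mol).
Te > K: the two effects oppose for this pair; the across-period effect wins (190 vs 48 kJ/mol).
Approximate values (kJ/mol): K 48, Sr 5, Te 190.
So from highest to lowest: Te > K > Sr.

Te, K, Sr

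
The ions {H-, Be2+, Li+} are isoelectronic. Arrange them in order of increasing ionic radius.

All of these have 2 electrons, so size is governed by nuclear charge alone: the more protons, the stronger the pull on the same electron cloud, and the smaller the ion.
Nuclear charges: Be2+ (Z=4), Li+ (Z=3), H- (Z=1).
Smallest to largest: Be2+ < Li+ < H-.

Be2+ < Li+ < H-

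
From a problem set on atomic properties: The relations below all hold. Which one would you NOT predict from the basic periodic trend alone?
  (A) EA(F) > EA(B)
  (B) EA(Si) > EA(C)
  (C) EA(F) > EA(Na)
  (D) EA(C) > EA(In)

(B)

The general trend: electron affinity increases across a period and decreases down a group.
(A) F (period 2, group 17) vs B (period 2, group 13): the stated order agrees with the simple trend.
(B) Si (period 3, group 14) vs C (period 2, group 14): the stated order contradicts the simple trend.
(C) F (period 2, group 17) vs Na (period 3, group 1): the stated order agrees with the simple trend.
(D) C (period 2, group 14) vs In (period 5, group 13): the stated order agrees with the simple trend.
The exception is (B): Si's larger, more diffuse 3p orbitals accept an added electron slightly more readily than C's compact 2p.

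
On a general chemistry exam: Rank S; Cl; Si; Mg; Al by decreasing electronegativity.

Smaller atoms with higher effective nuclear charge are more electronegative.
All lie in period 3, so electronegativity increases left to right.
So from highest to lowest: Cl > S > Si > Al > Mg.

Cl > S > Si > Al > Mg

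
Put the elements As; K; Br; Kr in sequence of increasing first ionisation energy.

K, As, Br, Kr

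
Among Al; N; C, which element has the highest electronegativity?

N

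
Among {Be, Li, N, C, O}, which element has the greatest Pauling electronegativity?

Li is in period 2, group 1; Be is in period 2, group 2; C is in period 2, group 14; N is in period 2, group 15; O is in period 2, group 16.
Atoms toward the upper right of the periodic table pull bonding electrons most strongly.
All lie in period 2, so electronegativity increases left to right.
The greatest Pauling electronegativity among these belongs to O.

O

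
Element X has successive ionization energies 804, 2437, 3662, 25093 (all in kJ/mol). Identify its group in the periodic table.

Look for the largest jump between consecutive ionization energies: IE4/IE3 ≈ 6.9, far larger than any earlier ratio.
That jump marks the point where a core electron is being removed. So the atom has 3 valence electrons.
A main-group element with 3 valence electrons is in group 13.

Group 13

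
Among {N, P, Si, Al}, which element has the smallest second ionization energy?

Si

The second ionization energy removes an electron from the +1 ion. For each element: N⁺ still has 4 valence electrons; P⁺ still has 4 valence electrons; Si⁺ still has 3 valence electrons; Al⁺ still has 2 valence electrons.
All are still removing valence electrons, so compare the +1 ions as you would atoms: IE_2 generally rises across a period (higher Z_eff) and falls down a group (larger shell), subject to the usual subshell exceptions.
Valence configurations: N⁺ [He]2s²2p², P⁺ [Ne]3s²3p², Si⁺ [Ne]3s²3p¹, Al⁺ [Ne]3s².
Si⁺ loses a lone 3p electron whereas Al⁺ must break into a filled 3s² pair, so IE_2(Al) > IE_2(Si) even though Si has the higher nuclear charge.
Approximate IE_2 values (kJ/mol): N 2856, P 1907, Si 1577, Al 1817.
Putting it together, IE_2: Si < Al < P < N.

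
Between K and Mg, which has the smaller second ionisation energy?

IE_2 is the cost of taking one more electron from the +1 cation: K⁺ is the bare [Ar] core; Mg⁺ still has 1 valence electron.
Pulling an electron out of a noble-gas core costs far more than removing a remaining valence electron, so K sits at the high end of IE_2.
Approximate IE_2 values (kJ/mol): K 3052, Mg 1451.
Hence IE_2: Mg < K.

Mg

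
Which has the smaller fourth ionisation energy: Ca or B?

The fourth ionization energy removes an electron from the +3 ion. For each element: Ca³⁺ is already 1 electron into the core; B³⁺ is the bare [He] core.
All of these are removing an electron from a noble-gas core or deeper; the smaller core (lower principal quantum number) is held far more tightly, and within a period the higher nuclear charge binds the same core more tightly.
Tabulated IE_4 (kJ/mol): Ca 6491, B 25026.
Overall IE_4 order: Ca < B.

Ca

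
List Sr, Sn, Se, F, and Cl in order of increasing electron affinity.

Adding an electron releases more energy for atoms nearer the top right (short of the noble gases).
Here both period and group differ, so the two effects have to be weighed against each other.
Sn > Sr: both are in period 5; the period trend gives Sn the larger value.
Se > Sn: both effects reinforce here, so Se is clearly the higher of the two.
F > Se: relative to Se, both the across-period and down-group shifts push F's electron affinity up.
Cl > F: this pair runs against the simple trend — see the exception note.
Note the exception: Cl has a higher electron affinity than F, contrary to the simple trend — F's small 2p subshell makes the incoming electron feel strong e⁻–e⁻ repulsion, so Cl actually releases more energy on gaining an electron.
Approximate values (kJ/mol): F 328, Cl 349, Se 195, Sr 5, Sn 107.
So from lowest to highest: Sr < Sn < Se < F < Cl.

Sr < Sn < Se < F < Cl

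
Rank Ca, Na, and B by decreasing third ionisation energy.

Na, Ca, B

The third ionization energy removes an electron from the +2 ion. For each element: Ca²⁺ is the bare [Ar] core; Na²⁺ is already 1 electron into the core; B²⁺ still has 1 valence electron.
Core electrons are held far more tightly than valence electrons, so Ca and Na top the IE_3 order.
Approximate IE_3 values (kJ/mol): Ca 4912, Na 6910, B 3660.
Hence IE_3: B < Ca < Na.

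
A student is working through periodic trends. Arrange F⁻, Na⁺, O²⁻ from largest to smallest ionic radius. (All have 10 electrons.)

O²⁻, F⁻, Na⁺

All of these have 10 electrons, so size is governed by nuclear charge alone: the more protons, the stronger the pull on the same electron cloud, and the smaller the ion.
Nuclear charges: Na⁺ (Z=11), F⁻ (Z=9), O²⁻ (Z=8).
Largest to smallest: O²⁻ > F⁻ > Na⁺.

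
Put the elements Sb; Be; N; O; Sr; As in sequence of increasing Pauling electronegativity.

Sr < Be < Sb < As < N < O

Be is in period 2, group 2; N is in period 2, group 15; O is in period 2, group 16; As is in period 4, group 15; Sr is in period 5, group 2; Sb is in period 5, group 15.
Smaller atoms with higher effective nuclear charge are more electronegative.
Neither a single period nor a single group — weigh both effects.
Be > Sr: they share group 2; the group trend gives Be the larger value.
Sb > Be: period and group pull opposite ways; the across-period shift dominates (2.05 vs 1.57).
As > Sb: they share group 15; the group trend gives As the larger value.
N > As: N sits above As in group 15, so the down-group effect alone puts N higher.
O > N: O lies to the right of N in period 2, so the across-period effect alone puts O higher.
Tabulated electronegativity (Pauling): Be 1.57, N 3.04, O 3.44, As 2.18, Sr 0.95, Sb 2.05.
So from lowest to highest: Sr < Be < Sb < As < N < O.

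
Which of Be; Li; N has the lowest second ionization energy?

IE_2 is the cost of taking one more electron from the +1 cation: Be⁺ still has 1 valence electron; Li⁺ is the bare [He] core; N⁺ still has 4 valence electrons.
Breaking into a closed-shell core is much more expensive than removing a leftover valence electron — Li has the largest IE_2 here.
Valence configurations: Be⁺ [He]2s¹, N⁺ [He]2s²2p².
Tabulated IE_2 (kJ/mol): Be 1757, Li 7298, N 2856.
Hence IE_2: Be < N < Li.

Be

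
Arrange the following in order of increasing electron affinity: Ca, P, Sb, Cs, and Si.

Si is in period 3, group 14; P is in period 3, group 15; Ca is in period 4, group 2; Sb is in period 5, group 15; Cs is in period 6, group 1.
Atoms with high Z_eff and room in the valence shell (especially the halogens) have the most exothermic electron affinities.
These span different periods and groups, so the two trends combine.
Cs > Ca: this pair runs against the simple trend — see the exception note.
P > Cs: relative to Cs, both the across-period and down-group shifts push P's electron affinity up.
Sb > P: this pair runs against the simple trend — see the exception note.
Si > Sb: the two effects oppose for this pair; the down-group effect wins (134 vs 103 kJ/mol).
Note the exception: Cs has a higher electron affinity than Ca, contrary to the simple trend — adding an electron to Ca (ns²) has to open a new, higher-energy np subshell, which is unfavourable.
Note the exception: Sb has a higher electron affinity than P, contrary to the simple trend — both are half-filled np³, but the pairing/repulsion penalty for the added electron shrinks as the p orbitals become larger and more diffuse down the group, and for Sb that outweighs the weaker nuclear attraction.
Note the exception: Si has a higher electron affinity than P, contrary to the simple trend — adding an electron to P's half-filled 3p³ is unfavourable, so Si (3p²) has the more exothermic EA.
For reference (kJ/mol): Si 134, P 72, Ca 2, Sb 103, Cs 46.
So from lowest to highest: Ca < Cs < P < Sb < Si.

Ca, Cs, P, Sb, Si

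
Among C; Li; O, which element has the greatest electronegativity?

Atoms toward the upper right of the periodic table pull bonding electrons most strongly.
All lie in period 2, so electronegativity increases left to right.
The greatest electronegativity among these belongs to O.

O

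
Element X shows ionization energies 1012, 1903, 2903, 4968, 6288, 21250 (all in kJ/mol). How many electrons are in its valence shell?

Look for the largest jump between consecutive ionization energies: IE6/IE5 ≈ 3.4, far larger than any earlier ratio.
That jump marks the point where a core electron is being removed. So the atom has 5 valence electrons.

5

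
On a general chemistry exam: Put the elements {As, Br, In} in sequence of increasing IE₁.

As is in period 4, group 15; Br is in period 4, group 17; In is in period 5, group 13.
IE₁ increases left→right with effective nuclear charge and decreases top→bottom as the valence shell moves farther out.
These span different periods and groups, so the two trends combine.
As > In: both effects reinforce here, so As is clearly the higher of the two.
Br > As: Br lies to the right of As in period 4, so the across-period effect alone puts Br higher.
Tabulated first ionization energy (kJ/mol): As 947, Br 1140, In 558.
So from lowest to highest: In < As < Br.

In, As, Br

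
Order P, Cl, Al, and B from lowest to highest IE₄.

P < Cl < Al < B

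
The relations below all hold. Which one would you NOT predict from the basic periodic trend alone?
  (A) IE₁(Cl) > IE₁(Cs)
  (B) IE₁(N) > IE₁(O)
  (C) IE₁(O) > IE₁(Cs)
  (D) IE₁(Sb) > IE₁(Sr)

The general trend: first ionisation energy increases across a period and decreases down a group.
(A) Cl (period 3, group 17) vs Cs (period 6, group 1): the stated order agrees with the simple trend.
(B) N (period 2, group 15) vs O (period 2, group 16): the stated order contradicts the simple trend.
(C) O (period 2, group 16) vs Cs (period 6, group 1): the stated order agrees with the simple trend.
(D) Sb (period 5, group 15) vs Sr (period 5, group 2): the stated order agrees with the simple trend.
The exception is (B): pairing an electron in O's 2p⁴ costs repulsion energy, so O ionizes more easily than half-filled N (2p³).

(B)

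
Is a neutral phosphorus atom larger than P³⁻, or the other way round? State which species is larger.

Forming P³⁻ adds 3 electrons to P. More electron–electron repulsion in the same shell, with unchanged nuclear charge, lets the cloud expand.
An anion is larger than its parent atom: P³⁻ > P.

P³⁻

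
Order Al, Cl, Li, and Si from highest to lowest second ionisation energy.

Consider each +1 ion: Al⁺ still has 2 valence electrons; Cl⁺ still has 6 valence electrons; Li⁺ is the bare [He] core; Si⁺ still has 3 valence electrons.
Breaking into a closed-shell core is much more expensive than removing a leftover valence electron — Li has the largest IE_2 here.
Valence configurations: Al⁺ [Ne]3s², Cl⁺ [Ne]3s²3p⁴, Si⁺ [Ne]3s²3p¹.
Si⁺ loses a lone 3p electron whereas Al⁺ must break into a filled 3s² pair, so IE_2(Al) > IE_2(Si) even though Si has the higher nuclear charge.
Tabulated IE_2 (kJ/mol): Al 1817, Cl 2298, Li 7298, Si 1577.
So the second ionization energies run Si < Al < Cl < Li.

Li > Cl > Al > Si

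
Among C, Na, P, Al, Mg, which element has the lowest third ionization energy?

Al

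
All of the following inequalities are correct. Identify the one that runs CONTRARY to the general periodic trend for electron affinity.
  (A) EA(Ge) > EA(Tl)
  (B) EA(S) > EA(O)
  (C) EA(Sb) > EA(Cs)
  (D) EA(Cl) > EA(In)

The general trend: electron affinity increases across a period and decreases down a group.
(A) Ge (period 4, group 14) vs Tl (period 6, group 13): the stated order agrees with the simple trend.
(B) S (period 3, group 16) vs O (period 2, group 16): the stated order contradicts the simple trend.
(C) Sb (period 5, group 15) vs Cs (period 6, group 1): the stated order agrees with the simple trend.
(D) Cl (period 3, group 17) vs In (period 5, group 13): the stated order agrees with the simple trend.
The exception is (B): the compact 2p subshell of O repels the added electron more than S's larger 3p does.

(B)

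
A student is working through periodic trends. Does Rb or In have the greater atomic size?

Rb is in period 5, group 1; In is in period 5, group 13.
Across a period the added protons contract the valence shell; down a group each new principal shell makes the atom larger.
All lie in period 5, so atomic radius increases right to left.
So Rb has the greater atomic size (Rb > In).

Rb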